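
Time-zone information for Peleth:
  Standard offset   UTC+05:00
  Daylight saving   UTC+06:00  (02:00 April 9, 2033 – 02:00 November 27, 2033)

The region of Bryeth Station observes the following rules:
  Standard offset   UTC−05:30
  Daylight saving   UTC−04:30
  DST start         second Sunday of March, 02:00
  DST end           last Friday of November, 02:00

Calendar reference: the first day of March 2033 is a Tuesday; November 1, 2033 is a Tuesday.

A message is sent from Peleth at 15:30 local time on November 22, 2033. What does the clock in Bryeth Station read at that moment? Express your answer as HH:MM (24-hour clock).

05:00

November 22, 2033 lies within the daylight-saving period (9 April – 27 November), so Peleth is on daylight time, UTC+06:00.
15:30 Peleth − 6h = 09:30 UTC.
1 March 2033 is a Tuesday, so the first Sunday is March 6 and the second is March 13.
1 November 2033 is a Tuesday, so Fridays fall on 4, 11, 18, 25; the last is November 25.
At the standard offset (UTC−05:30), 09:30 UTC − 5h30m = 04:00 Bryeth Station standard time.
The standard-time date in Bryeth Station, November 22, 2033, lies within the daylight-saving period (13 March – 25 November), so Bryeth Station is on daylight time, UTC−04:30.
09:30 UTC − 4h30m = 05:00 Bryeth Station.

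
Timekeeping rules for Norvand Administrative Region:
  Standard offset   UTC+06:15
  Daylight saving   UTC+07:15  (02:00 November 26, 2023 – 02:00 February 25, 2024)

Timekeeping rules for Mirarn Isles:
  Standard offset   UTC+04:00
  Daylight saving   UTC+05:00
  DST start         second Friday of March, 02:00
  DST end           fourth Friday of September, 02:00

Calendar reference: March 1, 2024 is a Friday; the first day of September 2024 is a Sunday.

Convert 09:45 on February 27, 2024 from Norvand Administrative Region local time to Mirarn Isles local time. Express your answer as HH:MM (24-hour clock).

February 27, 2024 does not fall between 26 November 2023 and 25 February 2024, so daylight saving is not in effect and Norvand Administrative Region is at UTC+06:15.
09:45 Norvand Administrative Region − 6h15m = 03:30 UTC.
1 March 2024 is a Friday, so the first Friday is March 1 and the second is March 8.
1 September 2024 is a Sunday, so the first Friday is September 6 and the fourth is September 27.
At the standard offset (UTC+04:00), 03:30 UTC + 4h = 07:30 Mirarn Isles standard time.
The standard-time date in Mirarn Isles, February 27, 2024, does not fall between 8 March and 27 September, so daylight saving is not in effect and Mirarn Isles is at UTC+04:00.
03:30 UTC + 4h = 07:30 Mirarn Isles.

07:30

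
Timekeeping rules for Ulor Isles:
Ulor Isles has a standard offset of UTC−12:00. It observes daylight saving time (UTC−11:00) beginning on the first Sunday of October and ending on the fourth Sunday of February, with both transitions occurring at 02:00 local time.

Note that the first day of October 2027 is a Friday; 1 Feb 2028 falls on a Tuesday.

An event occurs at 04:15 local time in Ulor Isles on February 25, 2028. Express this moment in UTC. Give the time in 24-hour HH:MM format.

15:15

1 October 2027 is a Friday, so the first Sunday is October 3.
1 February 2028 is a Tuesday, so the first Sunday is February 6 and the fourth is February 27.
Daylight saving runs 3 October 2027 – 27 February 2028; February 25, 2028 is inside that window, so Ulor Isles is at UTC−11:00.
04:15 local + 11h = 15:15 UTC.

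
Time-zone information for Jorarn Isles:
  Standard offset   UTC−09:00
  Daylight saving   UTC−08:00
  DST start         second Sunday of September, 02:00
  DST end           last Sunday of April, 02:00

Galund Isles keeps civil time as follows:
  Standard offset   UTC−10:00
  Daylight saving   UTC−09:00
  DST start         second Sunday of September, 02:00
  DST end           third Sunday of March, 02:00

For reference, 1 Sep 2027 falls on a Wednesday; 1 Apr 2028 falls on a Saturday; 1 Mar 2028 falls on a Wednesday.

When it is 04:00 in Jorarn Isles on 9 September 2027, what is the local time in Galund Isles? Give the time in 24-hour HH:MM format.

03:00

1 September 2027 is a Wednesday, so the first Sunday is September 5 and the second is September 12.
1 April 2028 is a Saturday, so Sundays fall on 2, 9, 16, 23, 30; the last is April 30.
Daylight saving runs 12 September 2027 – 30 April 2028; 9 September 2027 is outside that window, so Jorarn Isles is on standard time at UTC−09:00.
04:00 Jorarn Isles + 9h = 13:00 UTC.
1 September 2027 is a Wednesday, so the first Sunday is September 5 and the second is September 12.
1 March 2028 is a Wednesday, so the first Sunday is March 5 and the third is March 19.
At the standard offset (UTC−10:00), 13:00 UTC − 10h = 03:00 Galund Isles standard time.
Daylight saving runs 12 September 2027 – 19 March 2028; the standard-time date in Galund Isles, 9 September 2027, is outside that window, so Galund Isles is on standard time at UTC−10:00.
13:00 UTC − 10h = 03:00 Galund Isles.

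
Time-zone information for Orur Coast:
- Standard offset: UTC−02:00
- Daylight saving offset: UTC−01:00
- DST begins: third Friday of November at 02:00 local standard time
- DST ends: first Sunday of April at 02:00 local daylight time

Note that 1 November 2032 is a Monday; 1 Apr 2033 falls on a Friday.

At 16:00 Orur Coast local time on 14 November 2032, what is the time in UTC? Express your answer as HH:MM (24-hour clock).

1 November 2032 is a Monday, so the first Friday is November 5 and the third is November 19.
1 April 2033 is a Friday, so the first Sunday is April 3.
14 November 2032 does not fall between 19 November 2032 and 3 April 2033, so daylight saving is not in effect and Orur Coast is at UTC−02:00.
16:00 local + 2h = 18:00 UTC.

18:00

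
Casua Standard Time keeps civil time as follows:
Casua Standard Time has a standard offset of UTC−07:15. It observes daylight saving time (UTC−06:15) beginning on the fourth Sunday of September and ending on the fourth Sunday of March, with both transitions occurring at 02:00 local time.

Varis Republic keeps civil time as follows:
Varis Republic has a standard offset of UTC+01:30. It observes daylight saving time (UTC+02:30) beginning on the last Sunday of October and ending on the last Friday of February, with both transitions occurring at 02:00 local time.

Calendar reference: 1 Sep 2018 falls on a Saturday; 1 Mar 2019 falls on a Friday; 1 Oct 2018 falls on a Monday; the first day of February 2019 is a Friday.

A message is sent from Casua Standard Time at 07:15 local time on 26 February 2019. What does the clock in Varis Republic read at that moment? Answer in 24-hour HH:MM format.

1 September 2018 is a Saturday, so the first Sunday is September 2 and the fourth is September 23.
1 March 2019 is a Friday, so the first Sunday is March 3 and the fourth is March 24.
26 February 2019 falls between 23 September 2018 and 24 March 2019, so daylight saving is in effect and Casua Standard Time is at UTC−06:15.
07:15 Casua Standard Time + 6h15m = 13:30 UTC.
1 October 2018 is a Monday, so Sundays fall on 7, 14, 21, 28; the last is October 28.
1 February 2019 is a Friday, so Fridays fall on 1, 8, 15, 22; the last is February 22.
At the standard offset (UTC+01:30), 13:30 UTC + 1h30m = 15:00 Varis Republic standard time.
The standard-time date in Varis Republic, 26 February 2019, is outside the daylight-saving period (28 October 2018 – 22 February 2019), so Varis Republic is on standard time, UTC+01:30.
13:30 UTC + 1h30m = 15:00 Varis Republic.

15:00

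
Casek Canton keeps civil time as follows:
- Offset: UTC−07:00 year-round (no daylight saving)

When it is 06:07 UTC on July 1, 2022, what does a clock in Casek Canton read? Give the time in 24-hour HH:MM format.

Casek Canton has no daylight saving, so its offset is UTC−07:00 year-round.
06:07 UTC − 7h = 23:07 local (rolling into the previous day, 30 June 2022).

23:07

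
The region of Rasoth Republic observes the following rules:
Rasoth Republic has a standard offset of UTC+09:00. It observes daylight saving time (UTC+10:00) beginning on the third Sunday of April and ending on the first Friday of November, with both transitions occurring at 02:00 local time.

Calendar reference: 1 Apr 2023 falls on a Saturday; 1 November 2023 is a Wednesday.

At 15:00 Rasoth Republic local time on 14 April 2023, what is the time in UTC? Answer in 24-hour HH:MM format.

1 April 2023 is a Saturday, so the first Sunday is April 2 and the third is April 16.
1 November 2023 is a Wednesday, so the first Friday is November 3.
14 April 2023 is outside the daylight-saving period (16 April – 3 November), so Rasoth Republic is on standard time, UTC+09:00.
15:00 local − 9h = 06:00 UTC.

06:00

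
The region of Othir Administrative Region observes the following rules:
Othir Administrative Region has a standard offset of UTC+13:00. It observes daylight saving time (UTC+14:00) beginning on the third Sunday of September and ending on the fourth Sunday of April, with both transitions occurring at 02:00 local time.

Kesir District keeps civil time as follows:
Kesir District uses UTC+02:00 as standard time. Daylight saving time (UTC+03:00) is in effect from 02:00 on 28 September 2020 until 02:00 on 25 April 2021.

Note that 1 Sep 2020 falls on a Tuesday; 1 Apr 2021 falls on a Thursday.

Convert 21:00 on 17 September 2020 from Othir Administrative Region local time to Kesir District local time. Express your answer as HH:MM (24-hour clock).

10:00

1 September 2020 is a Tuesday, so the first Sunday is September 6 and the third is September 20.
1 April 2021 is a Thursday, so the first Sunday is April 4 and the fourth is April 25.
Daylight saving runs 20 September 2020 – 25 April 2021; 17 September 2020 is outside that window, so Othir Administrative Region is on standard time at UTC+13:00.
21:00 Othir Administrative Region − 13h = 08:00 UTC.
At the standard offset (UTC+02:00), 08:00 UTC + 2h = 10:00 Kesir District standard time.
Daylight saving runs 28 September 2020 – 25 April 2021; the standard-time date in Kesir District, 17 September 2020, is outside that window, so Kesir District is on standard time at UTC+02:00.
08:00 UTC + 2h = 10:00 Kesir District.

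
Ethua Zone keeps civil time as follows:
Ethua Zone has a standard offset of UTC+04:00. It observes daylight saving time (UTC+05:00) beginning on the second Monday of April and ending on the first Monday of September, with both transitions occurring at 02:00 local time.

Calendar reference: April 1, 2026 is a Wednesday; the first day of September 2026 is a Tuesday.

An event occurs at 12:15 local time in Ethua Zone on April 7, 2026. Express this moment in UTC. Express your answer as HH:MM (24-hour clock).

08:15

1 April 2026 is a Wednesday, so the first Monday is April 6 and the second is April 13.
1 September 2026 is a Tuesday, so the first Monday is September 7.
Daylight saving runs 13 April – 7 September; April 7, 2026 is outside that window, so Ethua Zone is on standard time at UTC+04:00.
12:15 local − 4h = 08:15 UTC.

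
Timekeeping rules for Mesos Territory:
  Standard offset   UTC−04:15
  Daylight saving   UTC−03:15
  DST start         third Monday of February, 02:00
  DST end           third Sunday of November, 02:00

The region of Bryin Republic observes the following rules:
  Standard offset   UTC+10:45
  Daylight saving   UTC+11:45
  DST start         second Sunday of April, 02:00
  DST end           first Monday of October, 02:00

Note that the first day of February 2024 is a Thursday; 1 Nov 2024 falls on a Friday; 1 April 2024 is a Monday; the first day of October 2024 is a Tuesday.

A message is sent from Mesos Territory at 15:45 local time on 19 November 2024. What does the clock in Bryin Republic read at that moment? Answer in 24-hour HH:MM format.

06:45

1 February 2024 is a Thursday, so the first Monday is February 5 and the third is February 19.
1 November 2024 is a Friday, so the first Sunday is November 3 and the third is November 17.
Daylight saving runs 19 February – 17 November; 19 November 2024 is outside that window, so Mesos Territory is on standard time at UTC−04:15.
15:45 Mesos Territory + 4h15m = 20:00 UTC.
1 April 2024 is a Monday, so the first Sunday is April 7 and the second is April 14.
1 October 2024 is a Tuesday, so the first Monday is October 7.
At the standard offset (UTC+10:45), 20:00 UTC + 10h45m = 06:45 Bryin Republic standard time (rolling into the next day, 20 November 2024).
The standard-time date in Bryin Republic, 20 November 2024, does not fall between 14 April and 7 October, so daylight saving is not in effect and Bryin Republic is at UTC+10:45.
20:00 UTC + 10h45m = 06:45 Bryin Republic (rolling into the next day, 20 November 2024).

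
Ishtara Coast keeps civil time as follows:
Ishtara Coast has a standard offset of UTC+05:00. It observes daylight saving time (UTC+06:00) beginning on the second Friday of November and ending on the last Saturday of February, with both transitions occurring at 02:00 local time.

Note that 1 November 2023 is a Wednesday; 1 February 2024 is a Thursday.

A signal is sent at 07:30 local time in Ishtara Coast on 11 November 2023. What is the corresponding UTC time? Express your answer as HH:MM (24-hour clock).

01:30

1 November 2023 is a Wednesday, so the first Friday is November 3 and the second is November 10.
1 February 2024 is a Thursday, so Saturdays fall on 3, 10, 17, 24; the last is February 24.
11 November 2023 lies within the daylight-saving period (10 November 2023 – 24 February 2024), so Ishtara Coast is on daylight time, UTC+06:00.
07:30 local − 6h = 01:30 UTC.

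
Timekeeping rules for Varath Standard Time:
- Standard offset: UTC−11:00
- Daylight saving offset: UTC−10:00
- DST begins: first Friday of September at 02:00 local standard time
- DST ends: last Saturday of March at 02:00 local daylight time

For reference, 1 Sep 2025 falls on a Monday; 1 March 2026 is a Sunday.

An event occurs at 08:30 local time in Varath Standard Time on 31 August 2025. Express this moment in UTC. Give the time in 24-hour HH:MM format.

19:30

1 September 2025 is a Monday, so the first Friday is September 5.
1 March 2026 is a Sunday, so Saturdays fall on 7, 14, 21, 28; the last is March 28.
31 August 2025 does not fall between 5 September 2025 and 28 March 2026, so daylight saving is not in effect and Varath Standard Time is at UTC−11:00.
08:30 local + 11h = 19:30 UTC.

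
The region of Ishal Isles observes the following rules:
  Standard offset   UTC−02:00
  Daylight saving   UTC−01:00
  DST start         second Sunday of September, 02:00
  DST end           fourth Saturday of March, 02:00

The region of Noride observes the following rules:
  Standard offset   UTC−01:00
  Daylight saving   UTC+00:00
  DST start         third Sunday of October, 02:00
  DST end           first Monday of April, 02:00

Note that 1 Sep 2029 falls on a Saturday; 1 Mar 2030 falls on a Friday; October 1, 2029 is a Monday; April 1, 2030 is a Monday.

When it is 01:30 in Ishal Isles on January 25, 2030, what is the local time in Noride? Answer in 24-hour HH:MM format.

1 September 2029 is a Saturday, so the first Sunday is September 2 and the second is September 9.
1 March 2030 is a Friday, so the first Saturday is March 2 and the fourth is March 23.
January 25, 2030 lies within the daylight-saving period (9 September 2029 – 23 March 2030), so Ishal Isles is on daylight time, UTC−01:00.
01:30 Ishal Isles + 1h = 02:30 UTC.
1 October 2029 is a Monday, so the first Sunday is October 7 and the third is October 21.
1 April 2030 is a Monday, so the first Monday is April 1.
At the standard offset (UTC−01:00), 02:30 UTC − 1h = 01:30 Noride standard time.
Daylight saving runs 21 October 2029 – 1 April 2030; the standard-time date in Noride, January 25, 2030, is inside that window, so Noride is at UTC+00:00.
02:30 UTC + 0h = 02:30 Noride.

02:30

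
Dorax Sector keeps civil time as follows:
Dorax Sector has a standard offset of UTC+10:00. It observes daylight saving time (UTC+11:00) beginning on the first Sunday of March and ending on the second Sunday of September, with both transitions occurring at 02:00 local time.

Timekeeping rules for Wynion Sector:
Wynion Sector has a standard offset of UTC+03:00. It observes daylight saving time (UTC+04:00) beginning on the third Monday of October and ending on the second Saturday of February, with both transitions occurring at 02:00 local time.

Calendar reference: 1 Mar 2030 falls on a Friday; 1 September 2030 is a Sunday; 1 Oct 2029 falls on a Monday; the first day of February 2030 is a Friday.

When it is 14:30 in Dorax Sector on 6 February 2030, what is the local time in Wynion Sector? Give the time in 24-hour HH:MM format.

1 March 2030 is a Friday, so the first Sunday is March 3.
1 September 2030 is a Sunday, so the first Sunday is September 1 and the second is September 8.
Daylight saving runs 3 March – 8 September; 6 February 2030 is outside that window, so Dorax Sector is on standard time at UTC+10:00.
14:30 Dorax Sector − 10h = 04:30 UTC.
1 October 2029 is a Monday, so the first Monday is October 1 and the third is October 15.
1 February 2030 is a Friday, so the first Saturday is February 2 and the second is February 9.
At the standard offset (UTC+03:00), 04:30 UTC + 3h = 07:30 Wynion Sector standard time.
The standard-time date in Wynion Sector, 6 February 2030, falls between 15 October 2029 and 9 February 2030, so daylight saving is in effect and Wynion Sector is at UTC+04:00.
04:30 UTC + 4h = 08:30 Wynion Sector.

08:30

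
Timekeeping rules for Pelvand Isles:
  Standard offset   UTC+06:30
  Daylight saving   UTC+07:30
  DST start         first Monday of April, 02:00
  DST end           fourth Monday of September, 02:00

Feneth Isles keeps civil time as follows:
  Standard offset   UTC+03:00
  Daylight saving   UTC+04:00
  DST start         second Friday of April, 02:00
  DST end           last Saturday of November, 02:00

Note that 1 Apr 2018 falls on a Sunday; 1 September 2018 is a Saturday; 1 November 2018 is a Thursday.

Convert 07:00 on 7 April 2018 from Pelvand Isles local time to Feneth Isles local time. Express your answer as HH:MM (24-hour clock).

02:30

1 April 2018 is a Sunday, so the first Monday is April 2.
1 September 2018 is a Saturday, so the first Monday is September 3 and the fourth is September 24.
7 April 2018 lies within the daylight-saving period (2 April – 24 September), so Pelvand Isles is on daylight time, UTC+07:30.
07:00 Pelvand Isles − 7h30m = 23:30 UTC (rolling into the previous day, 6 April 2018).
1 April 2018 is a Sunday, so the first Friday is April 6 and the second is April 13.
1 November 2018 is a Thursday, so Saturdays fall on 3, 10, 17, 24; the last is November 24.
At the standard offset (UTC+03:00), 23:30 UTC + 3h = 02:30 Feneth Isles standard time (rolling into the next day, 7 April 2018).
The standard-time date in Feneth Isles, 7 April 2018, does not fall between 13 April and 24 November, so daylight saving is not in effect and Feneth Isles is at UTC+03:00.
23:30 UTC + 3h = 02:30 Feneth Isles (rolling into the next day, 7 April 2018).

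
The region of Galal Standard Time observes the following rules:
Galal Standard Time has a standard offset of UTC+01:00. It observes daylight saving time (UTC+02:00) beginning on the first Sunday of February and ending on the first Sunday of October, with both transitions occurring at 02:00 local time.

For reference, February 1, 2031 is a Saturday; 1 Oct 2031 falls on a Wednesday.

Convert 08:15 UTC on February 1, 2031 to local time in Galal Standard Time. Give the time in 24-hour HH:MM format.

09:15

1 February 2031 is a Saturday, so the first Sunday is February 2.
1 October 2031 is a Wednesday, so the first Sunday is October 5.
At the standard offset (UTC+01:00), 08:15 UTC + 1h = 09:15 Galal Standard Time standard time.
The standard-time date in Galal Standard Time, February 1, 2031, is outside the daylight-saving period (2 February – 5 October), so Galal Standard Time is on standard time, UTC+01:00.
08:15 UTC + 1h = 09:15 local.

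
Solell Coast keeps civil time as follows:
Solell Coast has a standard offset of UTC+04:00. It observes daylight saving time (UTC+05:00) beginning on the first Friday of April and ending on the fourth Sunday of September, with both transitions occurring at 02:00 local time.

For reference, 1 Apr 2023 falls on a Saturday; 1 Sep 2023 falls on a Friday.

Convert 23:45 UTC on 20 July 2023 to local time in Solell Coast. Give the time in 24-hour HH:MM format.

04:45

1 April 2023 is a Saturday, so the first Friday is April 7.
1 September 2023 is a Friday, so the first Sunday is September 3 and the fourth is September 24.
At the standard offset (UTC+04:00), 23:45 UTC + 4h = 03:45 Solell Coast standard time (rolling into the next day, 21 July 2023).
The standard-time date in Solell Coast, 21 July 2023, lies within the daylight-saving period (7 April – 24 September), so Solell Coast is on daylight time, UTC+05:00.
23:45 UTC + 5h = 04:45 local (rolling into the next day, 21 July 2023).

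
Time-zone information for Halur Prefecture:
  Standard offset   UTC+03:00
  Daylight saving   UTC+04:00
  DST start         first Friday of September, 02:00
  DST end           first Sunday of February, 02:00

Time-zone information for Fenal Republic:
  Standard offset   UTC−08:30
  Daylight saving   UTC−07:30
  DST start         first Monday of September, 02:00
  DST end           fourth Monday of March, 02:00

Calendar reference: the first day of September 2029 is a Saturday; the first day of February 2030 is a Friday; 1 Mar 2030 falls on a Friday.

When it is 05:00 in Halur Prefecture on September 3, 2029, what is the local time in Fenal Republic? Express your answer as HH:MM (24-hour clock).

17:30

1 September 2029 is a Saturday, so the first Friday is September 7.
1 February 2030 is a Friday, so the first Sunday is February 3.
September 3, 2029 does not fall between 7 September 2029 and 3 February 2030, so daylight saving is not in effect and Halur Prefecture is at UTC+03:00.
05:00 Halur Prefecture − 3h = 02:00 UTC.
1 September 2029 is a Saturday, so the first Monday is September 3.
1 March 2030 is a Friday, so the first Monday is March 4 and the fourth is March 25.
At the standard offset (UTC−08:30), 02:00 UTC − 8h30m = 17:30 Fenal Republic standard time (rolling into the previous day, 2 September 2029).
The standard-time date in Fenal Republic, September 2, 2029, is outside the daylight-saving period (3 September 2029 – 25 March 2030), so Fenal Republic is on standard time, UTC−08:30.
02:00 UTC − 8h30m = 17:30 Fenal Republic (rolling into the previous day, 2 September 2029).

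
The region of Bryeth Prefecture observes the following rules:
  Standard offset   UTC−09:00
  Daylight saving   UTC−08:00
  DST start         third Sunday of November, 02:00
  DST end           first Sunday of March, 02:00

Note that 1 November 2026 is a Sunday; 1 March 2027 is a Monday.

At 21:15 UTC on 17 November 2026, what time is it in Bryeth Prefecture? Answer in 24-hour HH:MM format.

13:15

1 November 2026 is a Sunday, so the first Sunday is November 1 and the third is November 15.
1 March 2027 is a Monday, so the first Sunday is March 7.
At the standard offset (UTC−09:00), 21:15 UTC − 9h = 12:15 Bryeth Prefecture standard time.
The standard-time date in Bryeth Prefecture, 17 November 2026, lies within the daylight-saving period (15 November 2026 – 7 March 2027), so Bryeth Prefecture is on daylight time, UTC−08:00.
21:15 UTC − 8h = 13:15 local.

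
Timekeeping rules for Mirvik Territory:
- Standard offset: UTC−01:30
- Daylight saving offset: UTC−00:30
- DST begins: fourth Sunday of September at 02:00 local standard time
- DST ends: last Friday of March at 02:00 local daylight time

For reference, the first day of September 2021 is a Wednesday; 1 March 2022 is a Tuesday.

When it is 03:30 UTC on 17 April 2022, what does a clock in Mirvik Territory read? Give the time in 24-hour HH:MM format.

02:00

1 September 2021 is a Wednesday, so the first Sunday is September 5 and the fourth is September 26.
1 March 2022 is a Tuesday, so Fridays fall on 4, 11, 18, 25; the last is March 25.
At the standard offset (UTC−01:30), 03:30 UTC − 1h30m = 02:00 Mirvik Territory standard time.
Daylight saving runs 26 September 2021 – 25 March 2022; the standard-time date in Mirvik Territory, 17 April 2022, is outside that window, so Mirvik Territory is on standard time at UTC−01:30.
03:30 UTC − 1h30m = 02:00 local.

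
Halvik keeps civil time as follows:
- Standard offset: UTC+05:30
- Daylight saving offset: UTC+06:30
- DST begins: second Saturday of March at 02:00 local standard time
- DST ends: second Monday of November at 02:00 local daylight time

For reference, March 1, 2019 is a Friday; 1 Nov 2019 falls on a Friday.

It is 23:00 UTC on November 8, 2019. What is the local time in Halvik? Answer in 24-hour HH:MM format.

1 March 2019 is a Friday, so the first Saturday is March 2 and the second is March 9.
1 November 2019 is a Friday, so the first Monday is November 4 and the second is November 11.
At the standard offset (UTC+05:30), 23:00 UTC + 5h30m = 04:30 Halvik standard time (rolling into the next day, 9 November 2019).
Daylight saving runs 9 March – 11 November; the standard-time date in Halvik, November 9, 2019, is inside that window, so Halvik is at UTC+06:30.
23:00 UTC + 6h30m = 05:30 local (rolling into the next day, 9 November 2019).

05:30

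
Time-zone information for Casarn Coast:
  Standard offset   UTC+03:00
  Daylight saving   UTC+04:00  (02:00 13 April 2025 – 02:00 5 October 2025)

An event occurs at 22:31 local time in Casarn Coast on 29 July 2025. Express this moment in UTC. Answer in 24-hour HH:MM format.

Daylight saving runs 13 April – 5 October; 29 July 2025 is inside that window, so Casarn Coast is at UTC+04:00.
22:31 local − 4h = 18:31 UTC.

18:31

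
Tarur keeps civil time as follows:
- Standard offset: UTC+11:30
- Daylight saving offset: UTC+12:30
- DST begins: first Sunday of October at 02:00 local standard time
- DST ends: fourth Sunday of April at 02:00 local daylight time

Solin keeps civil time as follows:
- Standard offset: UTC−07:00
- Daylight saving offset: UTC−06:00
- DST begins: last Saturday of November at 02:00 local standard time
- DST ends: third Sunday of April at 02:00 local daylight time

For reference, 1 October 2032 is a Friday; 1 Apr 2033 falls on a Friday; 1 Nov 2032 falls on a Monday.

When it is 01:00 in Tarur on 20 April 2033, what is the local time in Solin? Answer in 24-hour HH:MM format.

05:30

1 October 2032 is a Friday, so the first Sunday is October 3.
1 April 2033 is a Friday, so the first Sunday is April 3 and the fourth is April 24.
Daylight saving runs 3 October 2032 – 24 April 2033; 20 April 2033 is inside that window, so Tarur is at UTC+12:30.
01:00 Tarur − 12h30m = 12:30 UTC (rolling into the previous day, 19 April 2033).
1 November 2032 is a Monday, so Saturdays fall on 6, 13, 20, 27; the last is November 27.
1 April 2033 is a Friday, so the first Sunday is April 3 and the third is April 17.
At the standard offset (UTC−07:00), 12:30 UTC − 7h = 05:30 Solin standard time.
The standard-time date in Solin, 19 April 2033, is outside the daylight-saving period (27 November 2032 – 17 April 2033), so Solin is on standard time, UTC−07:00.
12:30 UTC − 7h = 05:30 Solin.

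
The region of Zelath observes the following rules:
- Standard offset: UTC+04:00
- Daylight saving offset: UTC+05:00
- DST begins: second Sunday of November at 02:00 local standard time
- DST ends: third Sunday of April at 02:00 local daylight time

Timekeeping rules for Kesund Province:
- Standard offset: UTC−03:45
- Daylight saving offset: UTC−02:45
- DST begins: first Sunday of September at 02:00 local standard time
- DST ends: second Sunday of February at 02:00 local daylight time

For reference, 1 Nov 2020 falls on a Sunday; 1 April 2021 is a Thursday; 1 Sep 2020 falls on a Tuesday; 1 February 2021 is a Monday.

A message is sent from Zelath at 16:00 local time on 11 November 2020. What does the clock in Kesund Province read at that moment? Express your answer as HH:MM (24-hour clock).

08:15

1 November 2020 is a Sunday, so the first Sunday is November 1 and the second is November 8.
1 April 2021 is a Thursday, so the first Sunday is April 4 and the third is April 18.
Daylight saving runs 8 November 2020 – 18 April 2021; 11 November 2020 is inside that window, so Zelath is at UTC+05:00.
16:00 Zelath − 5h = 11:00 UTC.
1 September 2020 is a Tuesday, so the first Sunday is September 6.
1 February 2021 is a Monday, so the first Sunday is February 7 and the second is February 14.
At the standard offset (UTC−03:45), 11:00 UTC − 3h45m = 07:15 Kesund Province standard time.
The standard-time date in Kesund Province, 11 November 2020, lies within the daylight-saving period (6 September 2020 – 14 February 2021), so Kesund Province is on daylight time, UTC−02:45.
11:00 UTC − 2h45m = 08:15 Kesund Province.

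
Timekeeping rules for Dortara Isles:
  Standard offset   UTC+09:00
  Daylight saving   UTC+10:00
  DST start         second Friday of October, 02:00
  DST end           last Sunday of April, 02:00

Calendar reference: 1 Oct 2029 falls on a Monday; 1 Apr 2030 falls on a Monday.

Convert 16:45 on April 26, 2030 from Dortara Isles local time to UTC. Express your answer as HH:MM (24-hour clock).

1 October 2029 is a Monday, so the first Friday is October 5 and the second is October 12.
1 April 2030 is a Monday, so Sundays fall on 7, 14, 21, 28; the last is April 28.
April 26, 2030 lies within the daylight-saving period (12 October 2029 – 28 April 2030), so Dortara Isles is on daylight time, UTC+10:00.
16:45 local − 10h = 06:45 UTC.

06:45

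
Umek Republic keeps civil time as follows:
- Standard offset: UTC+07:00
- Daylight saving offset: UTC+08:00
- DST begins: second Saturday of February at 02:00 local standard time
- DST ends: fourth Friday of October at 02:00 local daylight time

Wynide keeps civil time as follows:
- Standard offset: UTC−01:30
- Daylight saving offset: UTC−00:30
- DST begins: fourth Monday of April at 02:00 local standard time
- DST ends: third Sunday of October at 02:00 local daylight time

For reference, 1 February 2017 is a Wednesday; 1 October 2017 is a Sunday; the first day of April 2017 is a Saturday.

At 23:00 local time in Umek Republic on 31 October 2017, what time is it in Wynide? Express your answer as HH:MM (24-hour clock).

14:30

1 February 2017 is a Wednesday, so the first Saturday is February 4 and the second is February 11.
1 October 2017 is a Sunday, so the first Friday is October 6 and the fourth is October 27.
Daylight saving runs 11 February – 27 October; 31 October 2017 is outside that window, so Umek Republic is on standard time at UTC+07:00.
23:00 Umek Republic − 7h = 16:00 UTC.
1 April 2017 is a Saturday, so the first Monday is April 3 and the fourth is April 24.
1 October 2017 is a Sunday, so the first Sunday is October 1 and the third is October 15.
At the standard offset (UTC−01:30), 16:00 UTC − 1h30m = 14:30 Wynide standard time.
The standard-time date in Wynide, 31 October 2017, is outside the daylight-saving period (24 April – 15 October), so Wynide is on standard time, UTC−01:30.
16:00 UTC − 1h30m = 14:30 Wynide.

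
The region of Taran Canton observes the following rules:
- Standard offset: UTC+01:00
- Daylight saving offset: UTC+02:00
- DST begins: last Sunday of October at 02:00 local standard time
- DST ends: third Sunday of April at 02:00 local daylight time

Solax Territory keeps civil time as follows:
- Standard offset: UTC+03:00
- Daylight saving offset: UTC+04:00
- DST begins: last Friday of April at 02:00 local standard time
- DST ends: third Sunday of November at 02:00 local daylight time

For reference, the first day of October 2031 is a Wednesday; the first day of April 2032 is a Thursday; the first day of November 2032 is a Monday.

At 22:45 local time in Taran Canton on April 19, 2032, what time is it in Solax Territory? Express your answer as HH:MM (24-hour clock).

1 October 2031 is a Wednesday, so Sundays fall on 5, 12, 19, 26; the last is October 26.
1 April 2032 is a Thursday, so the first Sunday is April 4 and the third is April 18.
April 19, 2032 does not fall between 26 October 2031 and 18 April 2032, so daylight saving is not in effect and Taran Canton is at UTC+01:00.
22:45 Taran Canton − 1h = 21:45 UTC.
1 April 2032 is a Thursday, so Fridays fall on 2, 9, 16, 23, 30; the last is April 30.
1 November 2032 is a Monday, so the first Sunday is November 7 and the third is November 21.
At the standard offset (UTC+03:00), 21:45 UTC + 3h = 00:45 Solax Territory standard time (rolling into the next day, 20 April 2032).
The standard-time date in Solax Territory, April 20, 2032, does not fall between 30 April and 21 November, so daylight saving is not in effect and Solax Territory is at UTC+03:00.
21:45 UTC + 3h = 00:45 Solax Territory (rolling into the next day, 20 April 2032).

00:45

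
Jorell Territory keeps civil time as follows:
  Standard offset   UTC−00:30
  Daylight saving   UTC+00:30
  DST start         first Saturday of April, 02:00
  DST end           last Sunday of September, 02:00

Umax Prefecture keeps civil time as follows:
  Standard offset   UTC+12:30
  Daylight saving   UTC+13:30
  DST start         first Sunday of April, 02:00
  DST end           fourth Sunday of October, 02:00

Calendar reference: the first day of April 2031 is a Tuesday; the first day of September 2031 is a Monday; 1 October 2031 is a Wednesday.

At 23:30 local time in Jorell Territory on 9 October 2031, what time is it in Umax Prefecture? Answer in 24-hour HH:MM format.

13:30

1 April 2031 is a Tuesday, so the first Saturday is April 5.
1 September 2031 is a Monday, so Sundays fall on 7, 14, 21, 28; the last is September 28.
9 October 2031 does not fall between 5 April and 28 September, so daylight saving is not in effect and Jorell Territory is at UTC−00:30.
23:30 Jorell Territory + 0h30m = 00:00 UTC (rolling into the next day, 10 October 2031).
1 April 2031 is a Tuesday, so the first Sunday is April 6.
1 October 2031 is a Wednesday, so the first Sunday is October 5 and the fourth is October 26.
At the standard offset (UTC+12:30), 00:00 UTC + 12h30m = 12:30 Umax Prefecture standard time.
The standard-time date in Umax Prefecture, 10 October 2031, lies within the daylight-saving period (6 April – 26 October), so Umax Prefecture is on daylight time, UTC+13:30.
00:00 UTC + 13h30m = 13:30 Umax Prefecture.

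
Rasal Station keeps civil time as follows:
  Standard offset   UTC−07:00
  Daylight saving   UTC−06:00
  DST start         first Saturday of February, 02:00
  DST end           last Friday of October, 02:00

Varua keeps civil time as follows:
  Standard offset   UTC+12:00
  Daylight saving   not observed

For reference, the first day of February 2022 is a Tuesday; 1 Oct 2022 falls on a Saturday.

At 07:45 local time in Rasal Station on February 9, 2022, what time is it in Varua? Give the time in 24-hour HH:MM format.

1 February 2022 is a Tuesday, so the first Saturday is February 5.
1 October 2022 is a Saturday, so Fridays fall on 7, 14, 21, 28; the last is October 28.
Daylight saving runs 5 February – 28 October; February 9, 2022 is inside that window, so Rasal Station is at UTC−06:00.
07:45 Rasal Station + 6h = 13:45 UTC.
Varua has no daylight saving, so its offset is UTC+12:00 year-round.
13:45 UTC + 12h = 01:45 Varua (rolling into the next day, 10 February 2022).

01:45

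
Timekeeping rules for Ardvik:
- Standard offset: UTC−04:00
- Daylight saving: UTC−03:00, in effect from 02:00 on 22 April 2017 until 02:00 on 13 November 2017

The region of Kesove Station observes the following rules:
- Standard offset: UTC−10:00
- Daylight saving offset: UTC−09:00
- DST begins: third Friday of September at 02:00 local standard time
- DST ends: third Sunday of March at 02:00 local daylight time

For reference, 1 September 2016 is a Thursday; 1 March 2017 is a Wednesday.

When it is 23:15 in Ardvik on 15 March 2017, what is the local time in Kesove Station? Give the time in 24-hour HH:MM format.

15 March 2017 is outside the daylight-saving period (22 April – 13 November), so Ardvik is on standard time, UTC−04:00.
23:15 Ardvik + 4h = 03:15 UTC (rolling into the next day, 16 March 2017).
1 September 2016 is a Thursday, so the first Friday is September 2 and the third is September 16.
1 March 2017 is a Wednesday, so the first Sunday is March 5 and the third is March 19.
At the standard offset (UTC−10:00), 03:15 UTC − 10h = 17:15 Kesove Station standard time (rolling into the previous day, 15 March 2017).
The standard-time date in Kesove Station, 15 March 2017, falls between 16 September 2016 and 19 March 2017, so daylight saving is in effect and Kesove Station is at UTC−09:00.
03:15 UTC − 9h = 18:15 Kesove Station (rolling into the previous day, 15 March 2017).

18:15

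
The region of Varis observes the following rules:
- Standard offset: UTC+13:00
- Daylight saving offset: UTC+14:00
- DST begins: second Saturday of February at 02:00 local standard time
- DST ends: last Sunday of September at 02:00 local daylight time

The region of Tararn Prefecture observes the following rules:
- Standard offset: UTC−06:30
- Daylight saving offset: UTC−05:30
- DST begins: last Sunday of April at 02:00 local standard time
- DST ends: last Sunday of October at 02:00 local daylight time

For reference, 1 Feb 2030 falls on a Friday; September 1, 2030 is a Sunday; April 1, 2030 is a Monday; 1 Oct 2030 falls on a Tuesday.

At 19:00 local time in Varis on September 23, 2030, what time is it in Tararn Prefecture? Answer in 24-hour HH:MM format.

23:30

1 February 2030 is a Friday, so the first Saturday is February 2 and the second is February 9.
1 September 2030 is a Sunday, so Sundays fall on 1, 8, 15, 22, 29; the last is September 29.
Daylight saving runs 9 February – 29 September; September 23, 2030 is inside that window, so Varis is at UTC+14:00.
19:00 Varis − 14h = 05:00 UTC.
1 April 2030 is a Monday, so Sundays fall on 7, 14, 21, 28; the last is April 28.
1 October 2030 is a Tuesday, so Sundays fall on 6, 13, 20, 27; the last is October 27.
At the standard offset (UTC−06:30), 05:00 UTC − 6h30m = 22:30 Tararn Prefecture standard time (rolling into the previous day, 22 September 2030).
The standard-time date in Tararn Prefecture, September 22, 2030, falls between 28 April and 27 October, so daylight saving is in effect and Tararn Prefecture is at UTC−05:30.
05:00 UTC − 5h30m = 23:30 Tararn Prefecture (rolling into the previous day, 22 September 2030).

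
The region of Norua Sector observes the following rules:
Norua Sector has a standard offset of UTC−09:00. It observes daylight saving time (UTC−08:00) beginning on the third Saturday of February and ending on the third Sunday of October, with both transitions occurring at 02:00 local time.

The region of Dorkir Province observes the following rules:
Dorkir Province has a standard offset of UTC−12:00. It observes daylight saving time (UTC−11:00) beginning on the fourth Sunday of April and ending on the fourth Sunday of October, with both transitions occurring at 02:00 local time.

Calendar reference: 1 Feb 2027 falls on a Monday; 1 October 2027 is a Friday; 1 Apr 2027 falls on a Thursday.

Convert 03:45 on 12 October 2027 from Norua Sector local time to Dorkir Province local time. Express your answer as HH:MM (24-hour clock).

00:45

1 February 2027 is a Monday, so the first Saturday is February 6 and the third is February 20.
1 October 2027 is a Friday, so the first Sunday is October 3 and the third is October 17.
12 October 2027 falls between 20 February and 17 October, so daylight saving is in effect and Norua Sector is at UTC−08:00.
03:45 Norua Sector + 8h = 11:45 UTC.
1 April 2027 is a Thursday, so the first Sunday is April 4 and the fourth is April 25.
1 October 2027 is a Friday, so the first Sunday is October 3 and the fourth is October 24.
At the standard offset (UTC−12:00), 11:45 UTC − 12h = 23:45 Dorkir Province standard time (rolling into the previous day, 11 October 2027).
Daylight saving runs 25 April – 24 October; the standard-time date in Dorkir Province, 11 October 2027, is inside that window, so Dorkir Province is at UTC−11:00.
11:45 UTC − 11h = 00:45 Dorkir Province.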